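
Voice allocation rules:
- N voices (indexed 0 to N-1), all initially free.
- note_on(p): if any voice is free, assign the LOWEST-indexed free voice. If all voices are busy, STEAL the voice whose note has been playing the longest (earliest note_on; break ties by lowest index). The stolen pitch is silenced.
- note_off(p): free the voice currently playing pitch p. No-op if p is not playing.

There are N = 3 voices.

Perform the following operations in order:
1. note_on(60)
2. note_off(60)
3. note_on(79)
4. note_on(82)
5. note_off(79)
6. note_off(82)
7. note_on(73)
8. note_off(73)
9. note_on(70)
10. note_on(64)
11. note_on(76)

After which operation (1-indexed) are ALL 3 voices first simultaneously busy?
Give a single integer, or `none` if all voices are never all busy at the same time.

Op 1: note_on(60): voice 0 is free -> assigned | voices=[60 - -]
Op 2: note_off(60): free voice 0 | voices=[- - -]
Op 3: note_on(79): voice 0 is free -> assigned | voices=[79 - -]
Op 4: note_on(82): voice 1 is free -> assigned | voices=[79 82 -]
Op 5: note_off(79): free voice 0 | voices=[- 82 -]
Op 6: note_off(82): free voice 1 | voices=[- - -]
Op 7: note_on(73): voice 0 is free -> assigned | voices=[73 - -]
Op 8: note_off(73): free voice 0 | voices=[- - -]
Op 9: note_on(70): voice 0 is free -> assigned | voices=[70 - -]
Op 10: note_on(64): voice 1 is free -> assigned | voices=[70 64 -]
Op 11: note_on(76): voice 2 is free -> assigned | voices=[70 64 76]

Answer: 11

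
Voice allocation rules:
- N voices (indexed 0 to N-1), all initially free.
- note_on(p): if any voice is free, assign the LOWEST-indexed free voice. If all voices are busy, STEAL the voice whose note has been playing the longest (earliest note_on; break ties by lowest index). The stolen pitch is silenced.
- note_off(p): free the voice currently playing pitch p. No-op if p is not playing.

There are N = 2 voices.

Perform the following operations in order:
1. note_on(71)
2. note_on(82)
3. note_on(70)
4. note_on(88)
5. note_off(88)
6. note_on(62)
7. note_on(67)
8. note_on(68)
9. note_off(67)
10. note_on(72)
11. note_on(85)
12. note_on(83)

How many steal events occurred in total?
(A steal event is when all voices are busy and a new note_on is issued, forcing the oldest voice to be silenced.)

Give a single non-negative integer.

Answer: 6

Derivation:
Op 1: note_on(71): voice 0 is free -> assigned | voices=[71 -]
Op 2: note_on(82): voice 1 is free -> assigned | voices=[71 82]
Op 3: note_on(70): all voices busy, STEAL voice 0 (pitch 71, oldest) -> assign | voices=[70 82]
Op 4: note_on(88): all voices busy, STEAL voice 1 (pitch 82, oldest) -> assign | voices=[70 88]
Op 5: note_off(88): free voice 1 | voices=[70 -]
Op 6: note_on(62): voice 1 is free -> assigned | voices=[70 62]
Op 7: note_on(67): all voices busy, STEAL voice 0 (pitch 70, oldest) -> assign | voices=[67 62]
Op 8: note_on(68): all voices busy, STEAL voice 1 (pitch 62, oldest) -> assign | voices=[67 68]
Op 9: note_off(67): free voice 0 | voices=[- 68]
Op 10: note_on(72): voice 0 is free -> assigned | voices=[72 68]
Op 11: note_on(85): all voices busy, STEAL voice 1 (pitch 68, oldest) -> assign | voices=[72 85]
Op 12: note_on(83): all voices busy, STEAL voice 0 (pitch 72, oldest) -> assign | voices=[83 85]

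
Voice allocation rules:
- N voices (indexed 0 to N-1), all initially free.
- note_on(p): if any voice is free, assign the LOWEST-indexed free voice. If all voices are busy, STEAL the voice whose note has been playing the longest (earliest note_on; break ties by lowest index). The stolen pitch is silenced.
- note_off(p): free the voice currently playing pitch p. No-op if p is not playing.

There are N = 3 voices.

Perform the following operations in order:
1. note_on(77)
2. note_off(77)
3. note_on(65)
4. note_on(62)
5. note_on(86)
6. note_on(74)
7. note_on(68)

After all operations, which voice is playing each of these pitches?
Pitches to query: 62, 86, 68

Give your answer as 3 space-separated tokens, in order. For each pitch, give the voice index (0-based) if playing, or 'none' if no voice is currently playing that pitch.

Op 1: note_on(77): voice 0 is free -> assigned | voices=[77 - -]
Op 2: note_off(77): free voice 0 | voices=[- - -]
Op 3: note_on(65): voice 0 is free -> assigned | voices=[65 - -]
Op 4: note_on(62): voice 1 is free -> assigned | voices=[65 62 -]
Op 5: note_on(86): voice 2 is free -> assigned | voices=[65 62 86]
Op 6: note_on(74): all voices busy, STEAL voice 0 (pitch 65, oldest) -> assign | voices=[74 62 86]
Op 7: note_on(68): all voices busy, STEAL voice 1 (pitch 62, oldest) -> assign | voices=[74 68 86]

Answer: none 2 1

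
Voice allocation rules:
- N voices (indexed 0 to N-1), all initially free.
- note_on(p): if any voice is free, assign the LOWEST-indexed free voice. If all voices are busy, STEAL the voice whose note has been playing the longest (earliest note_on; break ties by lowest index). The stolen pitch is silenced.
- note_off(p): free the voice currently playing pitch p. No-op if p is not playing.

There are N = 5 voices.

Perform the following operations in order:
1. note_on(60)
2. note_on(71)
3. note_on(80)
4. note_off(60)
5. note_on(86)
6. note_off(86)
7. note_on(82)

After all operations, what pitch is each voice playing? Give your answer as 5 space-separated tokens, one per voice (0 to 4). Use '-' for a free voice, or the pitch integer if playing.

Answer: 82 71 80 - -

Derivation:
Op 1: note_on(60): voice 0 is free -> assigned | voices=[60 - - - -]
Op 2: note_on(71): voice 1 is free -> assigned | voices=[60 71 - - -]
Op 3: note_on(80): voice 2 is free -> assigned | voices=[60 71 80 - -]
Op 4: note_off(60): free voice 0 | voices=[- 71 80 - -]
Op 5: note_on(86): voice 0 is free -> assigned | voices=[86 71 80 - -]
Op 6: note_off(86): free voice 0 | voices=[- 71 80 - -]
Op 7: note_on(82): voice 0 is free -> assigned | voices=[82 71 80 - -]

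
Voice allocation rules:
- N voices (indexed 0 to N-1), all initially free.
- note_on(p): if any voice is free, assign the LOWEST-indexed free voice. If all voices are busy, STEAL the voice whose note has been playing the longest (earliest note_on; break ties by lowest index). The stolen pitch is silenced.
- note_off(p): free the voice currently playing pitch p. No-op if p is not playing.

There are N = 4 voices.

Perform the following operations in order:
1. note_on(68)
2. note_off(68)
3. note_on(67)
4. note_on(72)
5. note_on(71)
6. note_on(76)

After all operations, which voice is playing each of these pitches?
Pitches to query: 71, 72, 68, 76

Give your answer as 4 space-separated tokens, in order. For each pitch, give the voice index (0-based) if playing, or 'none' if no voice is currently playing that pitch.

Op 1: note_on(68): voice 0 is free -> assigned | voices=[68 - - -]
Op 2: note_off(68): free voice 0 | voices=[- - - -]
Op 3: note_on(67): voice 0 is free -> assigned | voices=[67 - - -]
Op 4: note_on(72): voice 1 is free -> assigned | voices=[67 72 - -]
Op 5: note_on(71): voice 2 is free -> assigned | voices=[67 72 71 -]
Op 6: note_on(76): voice 3 is free -> assigned | voices=[67 72 71 76]

Answer: 2 1 none 3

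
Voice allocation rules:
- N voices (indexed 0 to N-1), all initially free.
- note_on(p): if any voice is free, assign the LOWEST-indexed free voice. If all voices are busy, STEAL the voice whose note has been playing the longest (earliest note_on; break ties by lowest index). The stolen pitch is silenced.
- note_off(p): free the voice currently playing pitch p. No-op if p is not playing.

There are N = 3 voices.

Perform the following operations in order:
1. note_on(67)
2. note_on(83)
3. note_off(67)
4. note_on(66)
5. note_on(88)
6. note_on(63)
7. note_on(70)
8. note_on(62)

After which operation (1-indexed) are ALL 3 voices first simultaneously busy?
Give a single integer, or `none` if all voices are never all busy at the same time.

Answer: 5

Derivation:
Op 1: note_on(67): voice 0 is free -> assigned | voices=[67 - -]
Op 2: note_on(83): voice 1 is free -> assigned | voices=[67 83 -]
Op 3: note_off(67): free voice 0 | voices=[- 83 -]
Op 4: note_on(66): voice 0 is free -> assigned | voices=[66 83 -]
Op 5: note_on(88): voice 2 is free -> assigned | voices=[66 83 88]
Op 6: note_on(63): all voices busy, STEAL voice 1 (pitch 83, oldest) -> assign | voices=[66 63 88]
Op 7: note_on(70): all voices busy, STEAL voice 0 (pitch 66, oldest) -> assign | voices=[70 63 88]
Op 8: note_on(62): all voices busy, STEAL voice 2 (pitch 88, oldest) -> assign | voices=[70 63 62]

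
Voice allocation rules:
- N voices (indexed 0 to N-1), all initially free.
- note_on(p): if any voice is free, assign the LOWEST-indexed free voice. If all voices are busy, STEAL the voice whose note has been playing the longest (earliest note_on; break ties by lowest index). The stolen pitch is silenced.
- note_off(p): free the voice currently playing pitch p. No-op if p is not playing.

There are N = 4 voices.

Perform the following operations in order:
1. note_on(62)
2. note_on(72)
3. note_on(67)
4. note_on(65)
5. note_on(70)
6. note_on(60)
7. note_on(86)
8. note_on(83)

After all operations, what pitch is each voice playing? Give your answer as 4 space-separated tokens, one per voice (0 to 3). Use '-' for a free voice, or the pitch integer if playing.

Answer: 70 60 86 83

Derivation:
Op 1: note_on(62): voice 0 is free -> assigned | voices=[62 - - -]
Op 2: note_on(72): voice 1 is free -> assigned | voices=[62 72 - -]
Op 3: note_on(67): voice 2 is free -> assigned | voices=[62 72 67 -]
Op 4: note_on(65): voice 3 is free -> assigned | voices=[62 72 67 65]
Op 5: note_on(70): all voices busy, STEAL voice 0 (pitch 62, oldest) -> assign | voices=[70 72 67 65]
Op 6: note_on(60): all voices busy, STEAL voice 1 (pitch 72, oldest) -> assign | voices=[70 60 67 65]
Op 7: note_on(86): all voices busy, STEAL voice 2 (pitch 67, oldest) -> assign | voices=[70 60 86 65]
Op 8: note_on(83): all voices busy, STEAL voice 3 (pitch 65, oldest) -> assign | voices=[70 60 86 83]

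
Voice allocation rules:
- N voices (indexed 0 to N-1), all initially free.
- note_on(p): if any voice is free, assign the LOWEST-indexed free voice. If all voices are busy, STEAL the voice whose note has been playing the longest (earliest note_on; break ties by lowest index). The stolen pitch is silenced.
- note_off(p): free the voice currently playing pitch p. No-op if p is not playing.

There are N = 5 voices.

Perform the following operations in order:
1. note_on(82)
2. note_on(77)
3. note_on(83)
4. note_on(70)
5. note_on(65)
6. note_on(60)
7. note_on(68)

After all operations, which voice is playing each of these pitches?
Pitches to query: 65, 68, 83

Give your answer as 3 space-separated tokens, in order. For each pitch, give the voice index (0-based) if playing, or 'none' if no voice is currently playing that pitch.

Op 1: note_on(82): voice 0 is free -> assigned | voices=[82 - - - -]
Op 2: note_on(77): voice 1 is free -> assigned | voices=[82 77 - - -]
Op 3: note_on(83): voice 2 is free -> assigned | voices=[82 77 83 - -]
Op 4: note_on(70): voice 3 is free -> assigned | voices=[82 77 83 70 -]
Op 5: note_on(65): voice 4 is free -> assigned | voices=[82 77 83 70 65]
Op 6: note_on(60): all voices busy, STEAL voice 0 (pitch 82, oldest) -> assign | voices=[60 77 83 70 65]
Op 7: note_on(68): all voices busy, STEAL voice 1 (pitch 77, oldest) -> assign | voices=[60 68 83 70 65]

Answer: 4 1 2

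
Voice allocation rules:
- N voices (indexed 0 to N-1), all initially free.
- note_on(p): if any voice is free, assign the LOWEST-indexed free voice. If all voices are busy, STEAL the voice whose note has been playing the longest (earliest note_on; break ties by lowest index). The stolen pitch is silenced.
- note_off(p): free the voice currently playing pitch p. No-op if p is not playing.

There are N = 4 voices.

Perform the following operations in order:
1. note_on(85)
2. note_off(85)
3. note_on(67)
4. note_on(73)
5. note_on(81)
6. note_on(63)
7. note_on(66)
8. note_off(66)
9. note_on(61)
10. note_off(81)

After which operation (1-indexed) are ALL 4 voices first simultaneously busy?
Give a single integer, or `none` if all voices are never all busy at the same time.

Answer: 6

Derivation:
Op 1: note_on(85): voice 0 is free -> assigned | voices=[85 - - -]
Op 2: note_off(85): free voice 0 | voices=[- - - -]
Op 3: note_on(67): voice 0 is free -> assigned | voices=[67 - - -]
Op 4: note_on(73): voice 1 is free -> assigned | voices=[67 73 - -]
Op 5: note_on(81): voice 2 is free -> assigned | voices=[67 73 81 -]
Op 6: note_on(63): voice 3 is free -> assigned | voices=[67 73 81 63]
Op 7: note_on(66): all voices busy, STEAL voice 0 (pitch 67, oldest) -> assign | voices=[66 73 81 63]
Op 8: note_off(66): free voice 0 | voices=[- 73 81 63]
Op 9: note_on(61): voice 0 is free -> assigned | voices=[61 73 81 63]
Op 10: note_off(81): free voice 2 | voices=[61 73 - 63]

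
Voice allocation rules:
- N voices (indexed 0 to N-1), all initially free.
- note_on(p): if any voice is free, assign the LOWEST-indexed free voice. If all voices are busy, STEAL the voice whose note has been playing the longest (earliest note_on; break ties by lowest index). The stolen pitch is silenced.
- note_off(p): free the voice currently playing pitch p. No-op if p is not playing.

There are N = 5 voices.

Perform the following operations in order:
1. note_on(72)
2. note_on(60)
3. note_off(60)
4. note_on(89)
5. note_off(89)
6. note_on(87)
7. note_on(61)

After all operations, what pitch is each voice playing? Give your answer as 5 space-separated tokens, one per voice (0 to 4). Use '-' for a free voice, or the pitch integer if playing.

Op 1: note_on(72): voice 0 is free -> assigned | voices=[72 - - - -]
Op 2: note_on(60): voice 1 is free -> assigned | voices=[72 60 - - -]
Op 3: note_off(60): free voice 1 | voices=[72 - - - -]
Op 4: note_on(89): voice 1 is free -> assigned | voices=[72 89 - - -]
Op 5: note_off(89): free voice 1 | voices=[72 - - - -]
Op 6: note_on(87): voice 1 is free -> assigned | voices=[72 87 - - -]
Op 7: note_on(61): voice 2 is free -> assigned | voices=[72 87 61 - -]

Answer: 72 87 61 - -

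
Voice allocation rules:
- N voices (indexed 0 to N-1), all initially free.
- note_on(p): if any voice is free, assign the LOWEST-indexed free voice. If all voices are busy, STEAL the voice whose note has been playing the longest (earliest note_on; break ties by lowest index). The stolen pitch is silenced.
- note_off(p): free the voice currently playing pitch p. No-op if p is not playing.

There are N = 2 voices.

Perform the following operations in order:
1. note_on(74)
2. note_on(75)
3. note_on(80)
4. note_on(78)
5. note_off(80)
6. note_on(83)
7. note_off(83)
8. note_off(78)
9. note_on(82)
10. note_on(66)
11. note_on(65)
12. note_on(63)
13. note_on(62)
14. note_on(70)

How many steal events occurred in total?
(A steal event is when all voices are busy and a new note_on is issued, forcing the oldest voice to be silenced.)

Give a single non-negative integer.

Answer: 6

Derivation:
Op 1: note_on(74): voice 0 is free -> assigned | voices=[74 -]
Op 2: note_on(75): voice 1 is free -> assigned | voices=[74 75]
Op 3: note_on(80): all voices busy, STEAL voice 0 (pitch 74, oldest) -> assign | voices=[80 75]
Op 4: note_on(78): all voices busy, STEAL voice 1 (pitch 75, oldest) -> assign | voices=[80 78]
Op 5: note_off(80): free voice 0 | voices=[- 78]
Op 6: note_on(83): voice 0 is free -> assigned | voices=[83 78]
Op 7: note_off(83): free voice 0 | voices=[- 78]
Op 8: note_off(78): free voice 1 | voices=[- -]
Op 9: note_on(82): voice 0 is free -> assigned | voices=[82 -]
Op 10: note_on(66): voice 1 is free -> assigned | voices=[82 66]
Op 11: note_on(65): all voices busy, STEAL voice 0 (pitch 82, oldest) -> assign | voices=[65 66]
Op 12: note_on(63): all voices busy, STEAL voice 1 (pitch 66, oldest) -> assign | voices=[65 63]
Op 13: note_on(62): all voices busy, STEAL voice 0 (pitch 65, oldest) -> assign | voices=[62 63]
Op 14: note_on(70): all voices busy, STEAL voice 1 (pitch 63, oldest) -> assign | voices=[62 70]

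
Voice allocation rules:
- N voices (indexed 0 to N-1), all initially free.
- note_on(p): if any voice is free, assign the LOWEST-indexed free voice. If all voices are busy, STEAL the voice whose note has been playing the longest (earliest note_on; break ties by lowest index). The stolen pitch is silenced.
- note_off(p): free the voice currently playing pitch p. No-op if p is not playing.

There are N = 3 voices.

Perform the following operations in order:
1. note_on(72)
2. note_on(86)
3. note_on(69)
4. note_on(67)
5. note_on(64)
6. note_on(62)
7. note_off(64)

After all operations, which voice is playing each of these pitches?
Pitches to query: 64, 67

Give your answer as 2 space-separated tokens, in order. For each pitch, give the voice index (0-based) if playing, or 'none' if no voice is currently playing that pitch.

Answer: none 0

Derivation:
Op 1: note_on(72): voice 0 is free -> assigned | voices=[72 - -]
Op 2: note_on(86): voice 1 is free -> assigned | voices=[72 86 -]
Op 3: note_on(69): voice 2 is free -> assigned | voices=[72 86 69]
Op 4: note_on(67): all voices busy, STEAL voice 0 (pitch 72, oldest) -> assign | voices=[67 86 69]
Op 5: note_on(64): all voices busy, STEAL voice 1 (pitch 86, oldest) -> assign | voices=[67 64 69]
Op 6: note_on(62): all voices busy, STEAL voice 2 (pitch 69, oldest) -> assign | voices=[67 64 62]
Op 7: note_off(64): free voice 1 | voices=[67 - 62]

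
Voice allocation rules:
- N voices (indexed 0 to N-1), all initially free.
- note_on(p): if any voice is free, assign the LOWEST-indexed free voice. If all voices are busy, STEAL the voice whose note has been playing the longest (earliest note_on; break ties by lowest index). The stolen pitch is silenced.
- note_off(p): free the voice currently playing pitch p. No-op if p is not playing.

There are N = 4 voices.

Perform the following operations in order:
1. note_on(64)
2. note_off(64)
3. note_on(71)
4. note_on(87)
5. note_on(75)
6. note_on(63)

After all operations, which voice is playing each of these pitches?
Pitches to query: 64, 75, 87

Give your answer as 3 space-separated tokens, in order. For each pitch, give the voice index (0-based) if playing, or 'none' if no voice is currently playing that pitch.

Op 1: note_on(64): voice 0 is free -> assigned | voices=[64 - - -]
Op 2: note_off(64): free voice 0 | voices=[- - - -]
Op 3: note_on(71): voice 0 is free -> assigned | voices=[71 - - -]
Op 4: note_on(87): voice 1 is free -> assigned | voices=[71 87 - -]
Op 5: note_on(75): voice 2 is free -> assigned | voices=[71 87 75 -]
Op 6: note_on(63): voice 3 is free -> assigned | voices=[71 87 75 63]

Answer: none 2 1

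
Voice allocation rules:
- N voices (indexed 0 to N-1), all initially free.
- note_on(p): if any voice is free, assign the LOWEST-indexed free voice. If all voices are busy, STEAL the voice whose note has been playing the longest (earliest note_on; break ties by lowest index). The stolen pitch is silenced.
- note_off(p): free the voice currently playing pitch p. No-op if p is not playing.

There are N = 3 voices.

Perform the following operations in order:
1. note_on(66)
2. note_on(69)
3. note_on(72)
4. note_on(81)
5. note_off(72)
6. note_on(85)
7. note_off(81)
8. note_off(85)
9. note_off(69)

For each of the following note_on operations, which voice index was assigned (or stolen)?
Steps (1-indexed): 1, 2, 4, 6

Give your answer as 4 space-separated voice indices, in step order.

Answer: 0 1 0 2

Derivation:
Op 1: note_on(66): voice 0 is free -> assigned | voices=[66 - -]
Op 2: note_on(69): voice 1 is free -> assigned | voices=[66 69 -]
Op 3: note_on(72): voice 2 is free -> assigned | voices=[66 69 72]
Op 4: note_on(81): all voices busy, STEAL voice 0 (pitch 66, oldest) -> assign | voices=[81 69 72]
Op 5: note_off(72): free voice 2 | voices=[81 69 -]
Op 6: note_on(85): voice 2 is free -> assigned | voices=[81 69 85]
Op 7: note_off(81): free voice 0 | voices=[- 69 85]
Op 8: note_off(85): free voice 2 | voices=[- 69 -]
Op 9: note_off(69): free voice 1 | voices=[- - -]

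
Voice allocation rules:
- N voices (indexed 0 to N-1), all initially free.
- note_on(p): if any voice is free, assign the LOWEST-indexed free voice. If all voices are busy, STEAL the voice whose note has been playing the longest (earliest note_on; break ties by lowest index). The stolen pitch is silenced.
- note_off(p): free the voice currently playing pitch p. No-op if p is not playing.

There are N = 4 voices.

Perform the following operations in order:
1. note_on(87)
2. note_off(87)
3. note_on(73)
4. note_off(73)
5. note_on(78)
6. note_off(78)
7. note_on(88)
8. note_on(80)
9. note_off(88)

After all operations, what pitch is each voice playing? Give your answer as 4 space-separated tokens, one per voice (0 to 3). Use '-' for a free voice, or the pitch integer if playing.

Op 1: note_on(87): voice 0 is free -> assigned | voices=[87 - - -]
Op 2: note_off(87): free voice 0 | voices=[- - - -]
Op 3: note_on(73): voice 0 is free -> assigned | voices=[73 - - -]
Op 4: note_off(73): free voice 0 | voices=[- - - -]
Op 5: note_on(78): voice 0 is free -> assigned | voices=[78 - - -]
Op 6: note_off(78): free voice 0 | voices=[- - - -]
Op 7: note_on(88): voice 0 is free -> assigned | voices=[88 - - -]
Op 8: note_on(80): voice 1 is free -> assigned | voices=[88 80 - -]
Op 9: note_off(88): free voice 0 | voices=[- 80 - -]

Answer: - 80 - -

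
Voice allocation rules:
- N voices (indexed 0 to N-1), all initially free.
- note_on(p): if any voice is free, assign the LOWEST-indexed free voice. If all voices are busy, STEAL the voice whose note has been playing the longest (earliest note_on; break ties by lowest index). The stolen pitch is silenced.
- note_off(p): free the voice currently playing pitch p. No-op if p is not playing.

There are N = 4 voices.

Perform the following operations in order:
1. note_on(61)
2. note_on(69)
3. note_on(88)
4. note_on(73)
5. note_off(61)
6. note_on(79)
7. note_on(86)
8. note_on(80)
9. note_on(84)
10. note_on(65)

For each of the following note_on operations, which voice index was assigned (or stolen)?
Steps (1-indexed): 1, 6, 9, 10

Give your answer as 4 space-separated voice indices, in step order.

Op 1: note_on(61): voice 0 is free -> assigned | voices=[61 - - -]
Op 2: note_on(69): voice 1 is free -> assigned | voices=[61 69 - -]
Op 3: note_on(88): voice 2 is free -> assigned | voices=[61 69 88 -]
Op 4: note_on(73): voice 3 is free -> assigned | voices=[61 69 88 73]
Op 5: note_off(61): free voice 0 | voices=[- 69 88 73]
Op 6: note_on(79): voice 0 is free -> assigned | voices=[79 69 88 73]
Op 7: note_on(86): all voices busy, STEAL voice 1 (pitch 69, oldest) -> assign | voices=[79 86 88 73]
Op 8: note_on(80): all voices busy, STEAL voice 2 (pitch 88, oldest) -> assign | voices=[79 86 80 73]
Op 9: note_on(84): all voices busy, STEAL voice 3 (pitch 73, oldest) -> assign | voices=[79 86 80 84]
Op 10: note_on(65): all voices busy, STEAL voice 0 (pitch 79, oldest) -> assign | voices=[65 86 80 84]

Answer: 0 0 3 0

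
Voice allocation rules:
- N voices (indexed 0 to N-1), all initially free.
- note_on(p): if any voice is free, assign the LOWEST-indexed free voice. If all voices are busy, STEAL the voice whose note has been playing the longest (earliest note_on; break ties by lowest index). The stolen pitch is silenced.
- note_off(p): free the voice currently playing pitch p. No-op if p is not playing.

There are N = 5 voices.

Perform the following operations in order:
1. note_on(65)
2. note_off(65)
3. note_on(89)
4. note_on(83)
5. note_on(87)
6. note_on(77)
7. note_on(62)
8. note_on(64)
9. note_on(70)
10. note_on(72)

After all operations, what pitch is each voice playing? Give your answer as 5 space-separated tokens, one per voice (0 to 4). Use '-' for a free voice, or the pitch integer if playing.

Answer: 64 70 72 77 62

Derivation:
Op 1: note_on(65): voice 0 is free -> assigned | voices=[65 - - - -]
Op 2: note_off(65): free voice 0 | voices=[- - - - -]
Op 3: note_on(89): voice 0 is free -> assigned | voices=[89 - - - -]
Op 4: note_on(83): voice 1 is free -> assigned | voices=[89 83 - - -]
Op 5: note_on(87): voice 2 is free -> assigned | voices=[89 83 87 - -]
Op 6: note_on(77): voice 3 is free -> assigned | voices=[89 83 87 77 -]
Op 7: note_on(62): voice 4 is free -> assigned | voices=[89 83 87 77 62]
Op 8: note_on(64): all voices busy, STEAL voice 0 (pitch 89, oldest) -> assign | voices=[64 83 87 77 62]
Op 9: note_on(70): all voices busy, STEAL voice 1 (pitch 83, oldest) -> assign | voices=[64 70 87 77 62]
Op 10: note_on(72): all voices busy, STEAL voice 2 (pitch 87, oldest) -> assign | voices=[64 70 72 77 62]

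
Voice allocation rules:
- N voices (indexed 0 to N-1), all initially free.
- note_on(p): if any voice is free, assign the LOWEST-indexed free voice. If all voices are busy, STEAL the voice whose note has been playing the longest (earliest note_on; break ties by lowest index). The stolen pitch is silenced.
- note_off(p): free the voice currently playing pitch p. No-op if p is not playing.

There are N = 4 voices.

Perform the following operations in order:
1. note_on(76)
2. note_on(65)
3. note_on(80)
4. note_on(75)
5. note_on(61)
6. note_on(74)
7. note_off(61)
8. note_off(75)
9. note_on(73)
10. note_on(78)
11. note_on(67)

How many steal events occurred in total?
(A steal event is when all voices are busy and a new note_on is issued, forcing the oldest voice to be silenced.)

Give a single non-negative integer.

Answer: 3

Derivation:
Op 1: note_on(76): voice 0 is free -> assigned | voices=[76 - - -]
Op 2: note_on(65): voice 1 is free -> assigned | voices=[76 65 - -]
Op 3: note_on(80): voice 2 is free -> assigned | voices=[76 65 80 -]
Op 4: note_on(75): voice 3 is free -> assigned | voices=[76 65 80 75]
Op 5: note_on(61): all voices busy, STEAL voice 0 (pitch 76, oldest) -> assign | voices=[61 65 80 75]
Op 6: note_on(74): all voices busy, STEAL voice 1 (pitch 65, oldest) -> assign | voices=[61 74 80 75]
Op 7: note_off(61): free voice 0 | voices=[- 74 80 75]
Op 8: note_off(75): free voice 3 | voices=[- 74 80 -]
Op 9: note_on(73): voice 0 is free -> assigned | voices=[73 74 80 -]
Op 10: note_on(78): voice 3 is free -> assigned | voices=[73 74 80 78]
Op 11: note_on(67): all voices busy, STEAL voice 2 (pitch 80, oldest) -> assign | voices=[73 74 67 78]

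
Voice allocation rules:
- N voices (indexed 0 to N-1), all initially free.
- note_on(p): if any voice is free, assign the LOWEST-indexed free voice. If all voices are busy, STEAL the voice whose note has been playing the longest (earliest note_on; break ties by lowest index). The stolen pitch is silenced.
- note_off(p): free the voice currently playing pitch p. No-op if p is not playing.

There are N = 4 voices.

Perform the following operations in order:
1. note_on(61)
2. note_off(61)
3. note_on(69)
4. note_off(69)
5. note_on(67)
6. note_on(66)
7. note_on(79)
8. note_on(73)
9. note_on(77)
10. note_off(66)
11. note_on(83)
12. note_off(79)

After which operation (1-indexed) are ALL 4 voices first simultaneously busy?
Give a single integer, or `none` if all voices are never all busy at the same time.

Answer: 8

Derivation:
Op 1: note_on(61): voice 0 is free -> assigned | voices=[61 - - -]
Op 2: note_off(61): free voice 0 | voices=[- - - -]
Op 3: note_on(69): voice 0 is free -> assigned | voices=[69 - - -]
Op 4: note_off(69): free voice 0 | voices=[- - - -]
Op 5: note_on(67): voice 0 is free -> assigned | voices=[67 - - -]
Op 6: note_on(66): voice 1 is free -> assigned | voices=[67 66 - -]
Op 7: note_on(79): voice 2 is free -> assigned | voices=[67 66 79 -]
Op 8: note_on(73): voice 3 is free -> assigned | voices=[67 66 79 73]
Op 9: note_on(77): all voices busy, STEAL voice 0 (pitch 67, oldest) -> assign | voices=[77 66 79 73]
Op 10: note_off(66): free voice 1 | voices=[77 - 79 73]
Op 11: note_on(83): voice 1 is free -> assigned | voices=[77 83 79 73]
Op 12: note_off(79): free voice 2 | voices=[77 83 - 73]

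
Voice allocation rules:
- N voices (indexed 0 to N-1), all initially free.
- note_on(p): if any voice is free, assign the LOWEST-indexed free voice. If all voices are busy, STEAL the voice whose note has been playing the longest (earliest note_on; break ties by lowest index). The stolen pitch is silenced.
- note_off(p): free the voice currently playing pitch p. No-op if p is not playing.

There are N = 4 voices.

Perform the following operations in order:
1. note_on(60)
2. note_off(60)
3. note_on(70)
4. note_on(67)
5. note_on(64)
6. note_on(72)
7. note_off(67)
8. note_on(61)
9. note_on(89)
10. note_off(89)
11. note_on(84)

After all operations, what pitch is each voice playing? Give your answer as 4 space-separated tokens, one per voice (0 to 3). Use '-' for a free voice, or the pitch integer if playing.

Answer: 84 61 64 72

Derivation:
Op 1: note_on(60): voice 0 is free -> assigned | voices=[60 - - -]
Op 2: note_off(60): free voice 0 | voices=[- - - -]
Op 3: note_on(70): voice 0 is free -> assigned | voices=[70 - - -]
Op 4: note_on(67): voice 1 is free -> assigned | voices=[70 67 - -]
Op 5: note_on(64): voice 2 is free -> assigned | voices=[70 67 64 -]
Op 6: note_on(72): voice 3 is free -> assigned | voices=[70 67 64 72]
Op 7: note_off(67): free voice 1 | voices=[70 - 64 72]
Op 8: note_on(61): voice 1 is free -> assigned | voices=[70 61 64 72]
Op 9: note_on(89): all voices busy, STEAL voice 0 (pitch 70, oldest) -> assign | voices=[89 61 64 72]
Op 10: note_off(89): free voice 0 | voices=[- 61 64 72]
Op 11: note_on(84): voice 0 is free -> assigned | voices=[84 61 64 72]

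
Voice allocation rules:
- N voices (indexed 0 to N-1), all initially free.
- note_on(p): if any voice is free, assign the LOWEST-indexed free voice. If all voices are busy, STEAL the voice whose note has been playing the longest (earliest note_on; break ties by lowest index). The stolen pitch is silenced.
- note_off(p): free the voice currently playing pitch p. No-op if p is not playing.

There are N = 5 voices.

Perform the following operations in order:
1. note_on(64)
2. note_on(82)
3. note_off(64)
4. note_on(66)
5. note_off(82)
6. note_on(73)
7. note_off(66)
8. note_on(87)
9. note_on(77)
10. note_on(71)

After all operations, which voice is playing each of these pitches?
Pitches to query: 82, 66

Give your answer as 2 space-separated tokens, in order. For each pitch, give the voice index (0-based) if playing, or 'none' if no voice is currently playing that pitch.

Op 1: note_on(64): voice 0 is free -> assigned | voices=[64 - - - -]
Op 2: note_on(82): voice 1 is free -> assigned | voices=[64 82 - - -]
Op 3: note_off(64): free voice 0 | voices=[- 82 - - -]
Op 4: note_on(66): voice 0 is free -> assigned | voices=[66 82 - - -]
Op 5: note_off(82): free voice 1 | voices=[66 - - - -]
Op 6: note_on(73): voice 1 is free -> assigned | voices=[66 73 - - -]
Op 7: note_off(66): free voice 0 | voices=[- 73 - - -]
Op 8: note_on(87): voice 0 is free -> assigned | voices=[87 73 - - -]
Op 9: note_on(77): voice 2 is free -> assigned | voices=[87 73 77 - -]
Op 10: note_on(71): voice 3 is free -> assigned | voices=[87 73 77 71 -]

Answer: none none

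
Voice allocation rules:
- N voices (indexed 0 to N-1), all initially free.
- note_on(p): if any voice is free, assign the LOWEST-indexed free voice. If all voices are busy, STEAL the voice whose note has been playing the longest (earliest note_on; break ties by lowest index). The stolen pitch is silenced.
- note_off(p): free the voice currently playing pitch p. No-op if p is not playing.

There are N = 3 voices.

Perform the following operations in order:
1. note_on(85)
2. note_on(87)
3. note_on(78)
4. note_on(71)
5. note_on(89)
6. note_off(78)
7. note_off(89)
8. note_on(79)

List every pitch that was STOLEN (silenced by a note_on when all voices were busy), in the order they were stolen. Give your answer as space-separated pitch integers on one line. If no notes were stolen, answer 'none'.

Answer: 85 87

Derivation:
Op 1: note_on(85): voice 0 is free -> assigned | voices=[85 - -]
Op 2: note_on(87): voice 1 is free -> assigned | voices=[85 87 -]
Op 3: note_on(78): voice 2 is free -> assigned | voices=[85 87 78]
Op 4: note_on(71): all voices busy, STEAL voice 0 (pitch 85, oldest) -> assign | voices=[71 87 78]
Op 5: note_on(89): all voices busy, STEAL voice 1 (pitch 87, oldest) -> assign | voices=[71 89 78]
Op 6: note_off(78): free voice 2 | voices=[71 89 -]
Op 7: note_off(89): free voice 1 | voices=[71 - -]
Op 8: note_on(79): voice 1 is free -> assigned | voices=[71 79 -]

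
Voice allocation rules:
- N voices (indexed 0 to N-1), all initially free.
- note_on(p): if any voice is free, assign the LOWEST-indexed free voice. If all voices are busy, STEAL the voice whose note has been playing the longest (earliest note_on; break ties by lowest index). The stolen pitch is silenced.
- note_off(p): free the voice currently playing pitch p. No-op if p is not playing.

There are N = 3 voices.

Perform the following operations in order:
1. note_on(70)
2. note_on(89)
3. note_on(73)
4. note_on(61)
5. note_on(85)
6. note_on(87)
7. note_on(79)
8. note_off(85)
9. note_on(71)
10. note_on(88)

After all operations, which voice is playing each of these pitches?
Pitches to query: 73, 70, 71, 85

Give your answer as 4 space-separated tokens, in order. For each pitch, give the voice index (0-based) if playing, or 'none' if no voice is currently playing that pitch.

Op 1: note_on(70): voice 0 is free -> assigned | voices=[70 - -]
Op 2: note_on(89): voice 1 is free -> assigned | voices=[70 89 -]
Op 3: note_on(73): voice 2 is free -> assigned | voices=[70 89 73]
Op 4: note_on(61): all voices busy, STEAL voice 0 (pitch 70, oldest) -> assign | voices=[61 89 73]
Op 5: note_on(85): all voices busy, STEAL voice 1 (pitch 89, oldest) -> assign | voices=[61 85 73]
Op 6: note_on(87): all voices busy, STEAL voice 2 (pitch 73, oldest) -> assign | voices=[61 85 87]
Op 7: note_on(79): all voices busy, STEAL voice 0 (pitch 61, oldest) -> assign | voices=[79 85 87]
Op 8: note_off(85): free voice 1 | voices=[79 - 87]
Op 9: note_on(71): voice 1 is free -> assigned | voices=[79 71 87]
Op 10: note_on(88): all voices busy, STEAL voice 2 (pitch 87, oldest) -> assign | voices=[79 71 88]

Answer: none none 1 none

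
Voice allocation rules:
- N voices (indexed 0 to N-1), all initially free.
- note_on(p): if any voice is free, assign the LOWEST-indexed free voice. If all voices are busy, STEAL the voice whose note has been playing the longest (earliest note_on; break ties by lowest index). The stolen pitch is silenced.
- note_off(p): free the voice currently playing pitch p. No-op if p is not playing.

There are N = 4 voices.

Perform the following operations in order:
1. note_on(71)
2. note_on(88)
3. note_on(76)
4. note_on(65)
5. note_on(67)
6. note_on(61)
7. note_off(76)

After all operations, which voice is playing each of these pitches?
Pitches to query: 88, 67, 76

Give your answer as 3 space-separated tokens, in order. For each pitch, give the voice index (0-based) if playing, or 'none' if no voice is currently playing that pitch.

Answer: none 0 none

Derivation:
Op 1: note_on(71): voice 0 is free -> assigned | voices=[71 - - -]
Op 2: note_on(88): voice 1 is free -> assigned | voices=[71 88 - -]
Op 3: note_on(76): voice 2 is free -> assigned | voices=[71 88 76 -]
Op 4: note_on(65): voice 3 is free -> assigned | voices=[71 88 76 65]
Op 5: note_on(67): all voices busy, STEAL voice 0 (pitch 71, oldest) -> assign | voices=[67 88 76 65]
Op 6: note_on(61): all voices busy, STEAL voice 1 (pitch 88, oldest) -> assign | voices=[67 61 76 65]
Op 7: note_off(76): free voice 2 | voices=[67 61 - 65]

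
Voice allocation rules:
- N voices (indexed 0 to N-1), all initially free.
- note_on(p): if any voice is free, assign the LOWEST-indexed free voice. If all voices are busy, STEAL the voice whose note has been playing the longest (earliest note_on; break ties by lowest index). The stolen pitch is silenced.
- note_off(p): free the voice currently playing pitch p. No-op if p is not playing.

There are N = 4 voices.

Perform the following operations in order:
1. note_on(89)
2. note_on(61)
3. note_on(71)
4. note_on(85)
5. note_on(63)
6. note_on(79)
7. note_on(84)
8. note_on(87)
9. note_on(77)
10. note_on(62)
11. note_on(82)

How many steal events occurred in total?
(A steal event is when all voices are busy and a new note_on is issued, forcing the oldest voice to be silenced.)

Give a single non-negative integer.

Answer: 7

Derivation:
Op 1: note_on(89): voice 0 is free -> assigned | voices=[89 - - -]
Op 2: note_on(61): voice 1 is free -> assigned | voices=[89 61 - -]
Op 3: note_on(71): voice 2 is free -> assigned | voices=[89 61 71 -]
Op 4: note_on(85): voice 3 is free -> assigned | voices=[89 61 71 85]
Op 5: note_on(63): all voices busy, STEAL voice 0 (pitch 89, oldest) -> assign | voices=[63 61 71 85]
Op 6: note_on(79): all voices busy, STEAL voice 1 (pitch 61, oldest) -> assign | voices=[63 79 71 85]
Op 7: note_on(84): all voices busy, STEAL voice 2 (pitch 71, oldest) -> assign | voices=[63 79 84 85]
Op 8: note_on(87): all voices busy, STEAL voice 3 (pitch 85, oldest) -> assign | voices=[63 79 84 87]
Op 9: note_on(77): all voices busy, STEAL voice 0 (pitch 63, oldest) -> assign | voices=[77 79 84 87]
Op 10: note_on(62): all voices busy, STEAL voice 1 (pitch 79, oldest) -> assign | voices=[77 62 84 87]
Op 11: note_on(82): all voices busy, STEAL voice 2 (pitch 84, oldest) -> assign | voices=[77 62 82 87]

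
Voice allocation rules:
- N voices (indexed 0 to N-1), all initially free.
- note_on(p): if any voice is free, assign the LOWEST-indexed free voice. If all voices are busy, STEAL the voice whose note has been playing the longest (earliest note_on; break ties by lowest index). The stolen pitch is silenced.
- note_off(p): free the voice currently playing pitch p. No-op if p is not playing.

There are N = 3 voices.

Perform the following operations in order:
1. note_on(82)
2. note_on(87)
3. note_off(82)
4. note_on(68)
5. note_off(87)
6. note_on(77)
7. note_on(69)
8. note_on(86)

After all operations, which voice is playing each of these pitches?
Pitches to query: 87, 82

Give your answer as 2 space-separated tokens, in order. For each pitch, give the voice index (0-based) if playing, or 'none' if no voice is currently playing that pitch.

Op 1: note_on(82): voice 0 is free -> assigned | voices=[82 - -]
Op 2: note_on(87): voice 1 is free -> assigned | voices=[82 87 -]
Op 3: note_off(82): free voice 0 | voices=[- 87 -]
Op 4: note_on(68): voice 0 is free -> assigned | voices=[68 87 -]
Op 5: note_off(87): free voice 1 | voices=[68 - -]
Op 6: note_on(77): voice 1 is free -> assigned | voices=[68 77 -]
Op 7: note_on(69): voice 2 is free -> assigned | voices=[68 77 69]
Op 8: note_on(86): all voices busy, STEAL voice 0 (pitch 68, oldest) -> assign | voices=[86 77 69]

Answer: none none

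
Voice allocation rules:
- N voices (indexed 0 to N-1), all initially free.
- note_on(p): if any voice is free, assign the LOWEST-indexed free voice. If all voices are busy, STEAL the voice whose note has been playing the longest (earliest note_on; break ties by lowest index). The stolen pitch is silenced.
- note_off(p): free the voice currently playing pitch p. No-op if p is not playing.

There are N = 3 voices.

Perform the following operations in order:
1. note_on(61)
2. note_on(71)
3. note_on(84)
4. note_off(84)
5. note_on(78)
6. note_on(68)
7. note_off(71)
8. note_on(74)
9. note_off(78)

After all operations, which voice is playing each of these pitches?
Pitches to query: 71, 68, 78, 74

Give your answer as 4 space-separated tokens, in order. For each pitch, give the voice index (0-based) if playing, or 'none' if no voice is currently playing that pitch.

Op 1: note_on(61): voice 0 is free -> assigned | voices=[61 - -]
Op 2: note_on(71): voice 1 is free -> assigned | voices=[61 71 -]
Op 3: note_on(84): voice 2 is free -> assigned | voices=[61 71 84]
Op 4: note_off(84): free voice 2 | voices=[61 71 -]
Op 5: note_on(78): voice 2 is free -> assigned | voices=[61 71 78]
Op 6: note_on(68): all voices busy, STEAL voice 0 (pitch 61, oldest) -> assign | voices=[68 71 78]
Op 7: note_off(71): free voice 1 | voices=[68 - 78]
Op 8: note_on(74): voice 1 is free -> assigned | voices=[68 74 78]
Op 9: note_off(78): free voice 2 | voices=[68 74 -]

Answer: none 0 none 1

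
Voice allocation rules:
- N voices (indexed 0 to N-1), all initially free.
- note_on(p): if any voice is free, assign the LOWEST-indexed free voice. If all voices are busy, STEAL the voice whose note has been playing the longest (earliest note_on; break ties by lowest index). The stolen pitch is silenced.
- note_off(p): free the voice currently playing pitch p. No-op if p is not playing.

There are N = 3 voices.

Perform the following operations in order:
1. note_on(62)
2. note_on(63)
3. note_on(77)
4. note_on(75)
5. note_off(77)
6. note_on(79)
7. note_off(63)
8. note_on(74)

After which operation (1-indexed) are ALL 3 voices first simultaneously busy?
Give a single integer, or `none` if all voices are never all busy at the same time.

Answer: 3

Derivation:
Op 1: note_on(62): voice 0 is free -> assigned | voices=[62 - -]
Op 2: note_on(63): voice 1 is free -> assigned | voices=[62 63 -]
Op 3: note_on(77): voice 2 is free -> assigned | voices=[62 63 77]
Op 4: note_on(75): all voices busy, STEAL voice 0 (pitch 62, oldest) -> assign | voices=[75 63 77]
Op 5: note_off(77): free voice 2 | voices=[75 63 -]
Op 6: note_on(79): voice 2 is free -> assigned | voices=[75 63 79]
Op 7: note_off(63): free voice 1 | voices=[75 - 79]
Op 8: note_on(74): voice 1 is free -> assigned | voices=[75 74 79]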